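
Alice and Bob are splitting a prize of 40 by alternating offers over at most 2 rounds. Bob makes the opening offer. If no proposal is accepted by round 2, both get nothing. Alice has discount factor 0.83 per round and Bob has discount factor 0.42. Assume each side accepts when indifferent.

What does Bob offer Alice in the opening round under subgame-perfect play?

Round 2 (Alice proposes): rejection yields 0 for Bob; Alice offers 0 and keeps 40.
Round 1 (Bob proposes): Alice can get 40 next round, worth 0.83 × 40 = 33.2 now. Bob offers 33.2 and keeps 40 − 33.2 = 6.8.

33.2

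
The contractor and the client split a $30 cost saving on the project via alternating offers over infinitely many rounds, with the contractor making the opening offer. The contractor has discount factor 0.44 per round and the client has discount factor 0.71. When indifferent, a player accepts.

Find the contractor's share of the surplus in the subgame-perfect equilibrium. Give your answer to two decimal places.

In a stationary SPE each proposer offers the other exactly their discounted continuation value.
If the contractor keeps x when proposing and the client keeps y when proposing, then x = 30 − 0.71y and y = 30 − 0.44x.
Solving: x = 30(1 − 0.71) / (1 − 0.44·0.71) = 8.7 / 0.6876 ≈ 12.6527.
The client gets 30 − 12.6527 ≈ 17.3473.

12.65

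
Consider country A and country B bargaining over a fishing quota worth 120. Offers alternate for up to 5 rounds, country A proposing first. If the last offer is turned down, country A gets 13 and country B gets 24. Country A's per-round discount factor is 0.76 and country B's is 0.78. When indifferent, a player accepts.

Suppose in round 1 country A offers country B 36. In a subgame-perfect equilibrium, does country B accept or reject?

Work out country B's continuation value if the offer is rejected.
Round 5 (country A proposes): country B gets 24 if talks fail, so country A offers 24 and keeps 96.
Round 4 (country B proposes): country A can get 96 next round, worth 0.76 × 96 = 72.96 now, so country B offers 72.96, keeping 47.04.
Round 3 (country A proposes): country B can get 47.04 next round, worth 0.78 × 47.04 = 36.6912 now. Country A offers 36.6912 and keeps 120 − 36.6912 = 83.3088.
Round 2 (country B proposes): country A can get 83.3088 next round, worth 0.76 × 83.3088 = 63.314688 now. Country B offers 63.314688 and keeps 120 − 63.314688 = 56.685312.
So by rejecting in round 1, country B gets 56.685312 next round, worth 0.78 × 56.685312 = 44.21454336 now.
Offer 36 < 44.21454336, so country B rejects.

Reject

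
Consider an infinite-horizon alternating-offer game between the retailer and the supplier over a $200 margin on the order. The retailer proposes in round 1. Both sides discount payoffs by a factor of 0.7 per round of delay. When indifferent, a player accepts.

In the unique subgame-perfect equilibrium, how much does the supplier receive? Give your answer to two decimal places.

When the retailer proposes, the supplier accepts any offer worth at least 0.7 times what the supplier would get by proposing next round; and vice versa.
This gives x = 200 − 0.7y and y = 200 − 0.7x, where x and y are each side's share when it proposes.
Hence (1 − 0.7·0.7)x = 200(1 − 0.7), i.e. 0.51·x = 60.
x ≈ 117.6471; the supplier's share is 200 − x ≈ 82.3529.

82.35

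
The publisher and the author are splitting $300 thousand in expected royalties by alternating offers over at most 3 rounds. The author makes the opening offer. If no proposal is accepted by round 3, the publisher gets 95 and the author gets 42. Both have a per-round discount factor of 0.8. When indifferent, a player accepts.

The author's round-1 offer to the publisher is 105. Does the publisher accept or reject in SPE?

Reject

Work out the publisher's continuation value if the offer is rejected.
Round 3 (the author proposes): the publisher gets 95 if talks fail, so the author offers 95 and keeps 205.
Round 2 (the publisher proposes): the author can get 205 next round, worth 0.8 × 205 = 164 now; the publisher offers that and keeps 136.
So by rejecting in round 1, the publisher gets 136 next round, worth 0.8 × 136 = 108.8 now.
Offer 105 < 108.8, so the publisher rejects.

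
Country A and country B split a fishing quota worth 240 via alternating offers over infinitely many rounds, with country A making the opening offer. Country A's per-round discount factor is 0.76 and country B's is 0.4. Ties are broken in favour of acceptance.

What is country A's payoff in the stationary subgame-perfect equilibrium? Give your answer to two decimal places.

Let x be country A's share when country A proposes and y be country B's share when country B proposes.
Country B accepts iff offered ≥ 0.4·y, so x = 240 − 0.4y. Symmetrically y = 240 − 0.76x.
Substituting: x = 240 − 0.4(240 − 0.76x), giving x(1 − 0.76·0.4) = 240(1 − 0.4).
So x = 240 × 0.6 / 0.696 ≈ 206.8966, and country B receives 240 − x ≈ 33.1034.

206.90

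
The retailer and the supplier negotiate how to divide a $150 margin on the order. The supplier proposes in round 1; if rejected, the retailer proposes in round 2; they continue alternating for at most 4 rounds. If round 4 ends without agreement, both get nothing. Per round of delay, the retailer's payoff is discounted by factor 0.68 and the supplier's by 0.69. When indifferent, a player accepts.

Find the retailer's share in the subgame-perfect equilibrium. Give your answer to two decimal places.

Round 4 (the retailer proposes): the supplier will accept anything ≥ 0, so the retailer offers 0 and keeps 150.
Round 3 (the supplier proposes): the retailer can get 150 next round, worth 0.68 × 150 = 102 now, so the supplier offers 102, keeping 48.
Round 2 (the retailer proposes): the supplier can get 48 next round, worth 0.69 × 48 = 33.12 now, so the retailer offers 33.12, keeping 116.88.
Round 1 (the supplier proposes): the retailer can get 116.88 next round, worth 0.68 × 116.88 = 79.4784 now; the supplier offers that and keeps 70.5216.

79.48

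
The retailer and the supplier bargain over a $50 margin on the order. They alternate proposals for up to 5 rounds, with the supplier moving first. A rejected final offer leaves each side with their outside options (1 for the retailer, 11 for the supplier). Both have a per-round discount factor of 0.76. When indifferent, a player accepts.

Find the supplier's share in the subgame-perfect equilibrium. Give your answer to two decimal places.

Round 5 (the supplier proposes): the retailer gets 1 if talks fail, so the supplier offers 1 and keeps 49.
Round 4 (the retailer proposes): the supplier can get 49 next round, worth 0.76 × 49 = 37.24 now. The retailer offers 37.24 and keeps 50 − 37.24 = 12.76.
Round 3 (the supplier proposes): the retailer can get 12.76 next round, worth 0.76 × 12.76 = 9.6976 now, so the supplier offers 9.6976, keeping 40.3024.
Round 2 (the retailer proposes): the supplier can get 40.3024 next round, worth 0.76 × 40.3024 = 30.629824 now. The retailer offers 30.629824 and keeps 50 − 30.629824 = 19.370176.
Round 1 (the supplier proposes): the retailer can get 19.370176 next round, worth 0.76 × 19.370176 = 14.72133376 now. The supplier offers 14.72133376 and keeps 50 − 14.72133376 = 35.27866624.

35.28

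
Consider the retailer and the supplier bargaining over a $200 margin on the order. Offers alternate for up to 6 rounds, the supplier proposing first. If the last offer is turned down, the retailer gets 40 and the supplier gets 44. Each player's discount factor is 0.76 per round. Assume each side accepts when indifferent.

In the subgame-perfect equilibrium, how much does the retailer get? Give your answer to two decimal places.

Round 6 (the retailer proposes): the supplier gets 44 if talks fail, so the retailer offers 44 and keeps 156.
Round 5 (the supplier proposes): the retailer can get 156 next round, worth 0.76 × 156 = 118.56 now; the supplier offers that and keeps 81.44.
Round 4 (the retailer proposes): the supplier can get 81.44 next round, worth 0.76 × 81.44 = 61.8944 now; the retailer offers that and keeps 138.1056.
Round 3 (the supplier proposes): the retailer can get 138.1056 next round, worth 0.76 × 138.1056 = 104.960256 now; the supplier offers that and keeps 95.039744.
Round 2 (the retailer proposes): the supplier can get 95.039744 next round, worth 0.76 × 95.039744 = 72.23020544 now; the retailer offers that and keeps 127.76979456.
Round 1 (the supplier proposes): the retailer can get 127.76979456 next round, worth 0.76 × 127.76979456 = 97.1050438656 now, so the supplier offers 97.1050438656, keeping 102.8949561344.

97.11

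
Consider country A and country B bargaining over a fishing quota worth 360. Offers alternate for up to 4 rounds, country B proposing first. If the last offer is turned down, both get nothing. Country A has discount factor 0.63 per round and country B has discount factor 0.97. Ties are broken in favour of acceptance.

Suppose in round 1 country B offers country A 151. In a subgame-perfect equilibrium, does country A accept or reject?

Work out country A's continuation value if the offer is rejected.
Round 4 (country A proposes): rejection yields 0 for country B; country A offers 0 and keeps 360.
Round 3 (country B proposes): country A can get 360 next round, worth 0.63 × 360 = 226.8 now; country B offers that and keeps 133.2.
Round 2 (country A proposes): country B can get 133.2 next round, worth 0.97 × 133.2 = 129.204 now, so country A offers 129.204, keeping 230.796.
So by rejecting in round 1, country A gets 230.796 next round, worth 0.63 × 230.796 = 145.40148 now.
Offer 151 ≥ 145.40148, so country A accepts.

Accept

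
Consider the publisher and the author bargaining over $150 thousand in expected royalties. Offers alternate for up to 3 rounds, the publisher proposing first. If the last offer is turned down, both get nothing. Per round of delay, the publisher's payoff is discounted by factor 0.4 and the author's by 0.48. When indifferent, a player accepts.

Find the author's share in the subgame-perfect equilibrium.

Round 3 (the publisher proposes): rejection yields 0 for the author; the publisher offers 0 and keeps 150.
Round 2 (the author proposes): the publisher can get 150 next round, worth 0.4 × 150 = 60 now; the author offers that and keeps 90.
Round 1 (the publisher proposes): the author can get 90 next round, worth 0.48 × 90 = 43.2 now. The publisher offers 43.2 and keeps 150 − 43.2 = 106.8.

43.2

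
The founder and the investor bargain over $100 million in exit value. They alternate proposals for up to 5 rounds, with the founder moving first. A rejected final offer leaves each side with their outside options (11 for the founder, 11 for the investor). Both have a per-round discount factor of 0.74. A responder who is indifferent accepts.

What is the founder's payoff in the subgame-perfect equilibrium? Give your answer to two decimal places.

Round 5 (the founder proposes): the investor gets 11 if talks fail, so the founder offers 11 and keeps 89.
Round 4 (the investor proposes): the founder can get 89 next round, worth 0.74 × 89 = 65.86 now, so the investor offers 65.86, keeping 34.14.
Round 3 (the founder proposes): the investor can get 34.14 next round, worth 0.74 × 34.14 = 25.2636 now, so the founder offers 25.2636, keeping 74.7364.
Round 2 (the investor proposes): the founder can get 74.7364 next round, worth 0.74 × 74.7364 = 55.304936 now, so the investor offers 55.304936, keeping 44.695064.
Round 1 (the founder proposes): the investor can get 44.695064 next round, worth 0.74 × 44.695064 = 33.07434736 now; the founder offers that and keeps 66.92565264.

66.93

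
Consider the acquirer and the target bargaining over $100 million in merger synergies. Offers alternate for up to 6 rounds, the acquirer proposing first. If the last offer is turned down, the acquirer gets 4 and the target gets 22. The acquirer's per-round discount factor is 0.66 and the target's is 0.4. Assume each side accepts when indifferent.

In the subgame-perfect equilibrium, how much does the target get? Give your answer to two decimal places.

Work backward from the last round.
Round 6 (the target proposes): the acquirer gets 4 if talks fail, so the target offers 4 and keeps 96.
Round 5 (the acquirer proposes): the target can get 96 next round, worth 0.4 × 96 = 38.4 now. The acquirer offers 38.4 and keeps 100 − 38.4 = 61.6.
Round 4 (the target proposes): the acquirer can get 61.6 next round, worth 0.66 × 61.6 = 40.656 now; the target offers that and keeps 59.344.
Round 3 (the acquirer proposes): the target can get 59.344 next round, worth 0.4 × 59.344 = 23.7376 now; the acquirer offers that and keeps 76.2624.
Round 2 (the target proposes): the acquirer can get 76.2624 next round, worth 0.66 × 76.2624 = 50.333184 now. The target offers 50.333184 and keeps 100 − 50.333184 = 49.666816.
Round 1 (the acquirer proposes): the target can get 49.666816 next round, worth 0.4 × 49.666816 = 19.8667264 now; the acquirer offers that and keeps 80.1332736.

19.87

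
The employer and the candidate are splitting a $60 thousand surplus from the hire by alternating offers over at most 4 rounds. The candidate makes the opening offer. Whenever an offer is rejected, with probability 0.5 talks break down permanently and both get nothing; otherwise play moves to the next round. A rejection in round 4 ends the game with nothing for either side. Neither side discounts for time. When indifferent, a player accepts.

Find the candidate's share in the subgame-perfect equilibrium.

Round 4 (the employer proposes): the candidate will accept anything ≥ 0, so the employer offers 0 and keeps 60.
Round 3 (the candidate proposes): rejecting gives the employer an expected 0.5 × 60 = 30; the candidate offers that and keeps 30.
Round 2 (the employer proposes): rejecting gives the candidate an expected 0.5 × 30 = 15; the employer offers that and keeps 45.
Round 1 (the candidate proposes): rejecting gives the employer an expected 0.5 × 45 = 22.5. The candidate offers 22.5 and keeps 60 − 22.5 = 37.5.

37.5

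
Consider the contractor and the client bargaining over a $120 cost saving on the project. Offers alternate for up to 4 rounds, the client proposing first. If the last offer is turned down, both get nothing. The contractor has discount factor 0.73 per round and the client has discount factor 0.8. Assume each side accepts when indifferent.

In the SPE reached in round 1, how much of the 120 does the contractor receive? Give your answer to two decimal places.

68.68

Round 4 (the contractor proposes): rejection yields 0 for the client; the contractor offers 0 and keeps 120.
Round 3 (the client proposes): the contractor can get 120 next round, worth 0.73 × 120 = 87.6 now; the client offers that and keeps 32.4.
Round 2 (the contractor proposes): the client can get 32.4 next round, worth 0.8 × 32.4 = 25.92 now. The contractor offers 25.92 and keeps 120 − 25.92 = 94.08.
Round 1 (the client proposes): the contractor can get 94.08 next round, worth 0.73 × 94.08 = 68.6784 now; the client offers that and keeps 51.3216.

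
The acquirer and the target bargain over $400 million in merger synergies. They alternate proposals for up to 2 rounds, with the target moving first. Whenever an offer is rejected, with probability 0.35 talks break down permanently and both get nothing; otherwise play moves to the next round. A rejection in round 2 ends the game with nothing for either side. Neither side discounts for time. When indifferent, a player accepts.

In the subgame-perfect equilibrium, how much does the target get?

140

Round 2 (the acquirer proposes): the target will accept anything ≥ 0, so the acquirer offers 0 and keeps 400.
Round 1 (the target proposes): rejecting gives the acquirer an expected 0.65 × 400 = 260; the target offers that and keeps 140.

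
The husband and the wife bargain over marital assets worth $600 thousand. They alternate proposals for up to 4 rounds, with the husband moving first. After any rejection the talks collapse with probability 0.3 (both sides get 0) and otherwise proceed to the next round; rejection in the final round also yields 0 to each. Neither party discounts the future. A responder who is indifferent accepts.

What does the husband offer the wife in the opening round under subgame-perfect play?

Round 4 (the wife proposes): the husband will accept anything ≥ 0, so the wife offers 0 and keeps 600.
Round 3 (the husband proposes): rejecting gives the wife an expected 0.7 × 600 = 420, so the husband offers 420, keeping 180.
Round 2 (the wife proposes): rejecting gives the husband an expected 0.7 × 180 = 126. The wife offers 126 and keeps 600 − 126 = 474.
Round 1 (the husband proposes): rejecting gives the wife an expected 0.7 × 474 = 331.8. The husband offers 331.8 and keeps 600 − 331.8 = 268.2.

331.8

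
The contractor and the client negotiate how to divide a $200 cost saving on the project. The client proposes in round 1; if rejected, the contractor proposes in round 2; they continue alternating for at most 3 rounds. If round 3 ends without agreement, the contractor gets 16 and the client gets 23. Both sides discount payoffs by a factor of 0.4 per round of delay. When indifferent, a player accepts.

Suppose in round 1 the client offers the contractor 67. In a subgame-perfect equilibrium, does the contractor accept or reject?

Accept

Round 3 (the client proposes): the contractor gets 16 if talks fail, so the client offers 16 and keeps 184.
Round 2 (the contractor proposes): the client can get 184 next round, worth 0.4 × 184 = 73.6 now, so the contractor offers 73.6, keeping 126.4.
So by rejecting in round 1, the contractor gets 126.4 next round, worth 0.4 × 126.4 = 50.56 now.
Offer 67 ≥ 50.56, so the contractor accepts.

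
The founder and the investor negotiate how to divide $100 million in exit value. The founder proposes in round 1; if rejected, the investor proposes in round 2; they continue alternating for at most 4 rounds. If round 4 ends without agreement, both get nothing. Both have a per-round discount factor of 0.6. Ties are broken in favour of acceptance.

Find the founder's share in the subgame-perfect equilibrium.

54.4

Work backward from the last round.
Round 4 (the investor proposes): rejection yields 0 for the founder; the investor offers 0 and keeps 100.
Round 3 (the founder proposes): the investor can get 100 next round, worth 0.6 × 100 = 60 now; the founder offers that and keeps 40.
Round 2 (the investor proposes): the founder can get 40 next round, worth 0.6 × 40 = 24 now; the investor offers that and keeps 76.
Round 1 (the founder proposes): the investor can get 76 next round, worth 0.6 × 76 = 45.6 now; the founder offers that and keeps 54.4.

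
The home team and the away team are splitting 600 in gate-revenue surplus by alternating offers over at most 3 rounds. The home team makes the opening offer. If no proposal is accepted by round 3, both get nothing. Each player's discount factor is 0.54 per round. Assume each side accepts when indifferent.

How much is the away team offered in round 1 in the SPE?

Round 3 (the home team proposes): the away team will accept anything ≥ 0, so the home team offers 0 and keeps 600.
Round 2 (the away team proposes): the home team can get 600 next round, worth 0.54 × 600 = 324 now, so the away team offers 324, keeping 276.
Round 1 (the home team proposes): the away team can get 276 next round, worth 0.54 × 276 = 149.04 now. The home team offers 149.04 and keeps 600 − 149.04 = 450.96.

149.04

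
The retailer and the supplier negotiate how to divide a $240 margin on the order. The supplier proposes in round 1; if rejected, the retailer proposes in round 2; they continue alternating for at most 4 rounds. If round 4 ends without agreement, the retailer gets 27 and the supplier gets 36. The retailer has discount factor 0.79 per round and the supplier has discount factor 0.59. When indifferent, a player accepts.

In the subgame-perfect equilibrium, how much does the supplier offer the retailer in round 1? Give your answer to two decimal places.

152.85

Solve by backward induction from round 4.
Round 4 (the retailer proposes): the supplier gets 36 if talks fail, so the retailer offers 36 and keeps 204.
Round 3 (the supplier proposes): the retailer can get 204 next round, worth 0.79 × 204 = 161.16 now; the supplier offers that and keeps 78.84.
Round 2 (the retailer proposes): the supplier can get 78.84 next round, worth 0.59 × 78.84 = 46.5156 now, so the retailer offers 46.5156, keeping 193.4844.
Round 1 (the supplier proposes): the retailer can get 193.4844 next round, worth 0.79 × 193.4844 = 152.852676 now; the supplier offers that and keeps 87.147324.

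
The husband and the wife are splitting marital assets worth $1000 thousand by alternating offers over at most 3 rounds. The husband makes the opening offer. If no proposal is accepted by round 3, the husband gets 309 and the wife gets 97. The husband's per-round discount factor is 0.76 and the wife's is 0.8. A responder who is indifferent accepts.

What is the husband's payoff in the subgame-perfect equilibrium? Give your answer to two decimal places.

749.02

Round 3 (the husband proposes): the wife gets 97 if talks fail, so the husband offers 97 and keeps 903.
Round 2 (the wife proposes): the husband can get 903 next round, worth 0.76 × 903 = 686.28 now. The wife offers 686.28 and keeps 1000 − 686.28 = 313.72.
Round 1 (the husband proposes): the wife can get 313.72 next round, worth 0.8 × 313.72 = 250.976 now; the husband offers that and keeps 749.024.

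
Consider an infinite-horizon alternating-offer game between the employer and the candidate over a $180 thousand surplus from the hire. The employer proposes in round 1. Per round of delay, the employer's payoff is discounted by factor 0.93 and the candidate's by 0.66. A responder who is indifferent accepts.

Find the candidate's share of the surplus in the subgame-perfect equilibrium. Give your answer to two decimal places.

21.53

Let x be the employer's share when the employer proposes and y be the candidate's share when the candidate proposes.
The candidate accepts iff offered ≥ 0.66·y, so x = 180 − 0.66y. Symmetrically y = 180 − 0.93x.
Substituting: x = 180 − 0.66(180 − 0.93x), giving x(1 − 0.93·0.66) = 180(1 − 0.66).
So x = 180 × 0.34 / 0.3862 ≈ 158.4671, and the candidate receives 180 − x ≈ 21.5329.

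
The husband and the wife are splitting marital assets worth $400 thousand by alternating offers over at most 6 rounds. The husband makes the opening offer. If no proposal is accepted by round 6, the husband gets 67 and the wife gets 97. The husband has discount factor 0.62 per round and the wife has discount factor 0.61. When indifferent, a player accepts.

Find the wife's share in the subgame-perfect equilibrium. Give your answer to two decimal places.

156.84

By backward induction:
Round 6 (the wife proposes): the husband gets 67 if talks fail, so the wife offers 67 and keeps 333.
Round 5 (the husband proposes): the wife can get 333 next round, worth 0.61 × 333 = 203.13 now, so the husband offers 203.13, keeping 196.87.
Round 4 (the wife proposes): the husband can get 196.87 next round, worth 0.62 × 196.87 = 122.0594 now, so the wife offers 122.0594, keeping 277.9406.
Round 3 (the husband proposes): the wife can get 277.9406 next round, worth 0.61 × 277.9406 = 169.543766 now. The husband offers 169.543766 and keeps 400 − 169.543766 = 230.456234.
Round 2 (the wife proposes): the husband can get 230.456234 next round, worth 0.62 × 230.456234 = 142.88286508 now; the wife offers that and keeps 257.11713492.
Round 1 (the husband proposes): the wife can get 257.11713492 next round, worth 0.61 × 257.11713492 = 156.8414523012 now; the husband offers that and keeps 243.1585476988.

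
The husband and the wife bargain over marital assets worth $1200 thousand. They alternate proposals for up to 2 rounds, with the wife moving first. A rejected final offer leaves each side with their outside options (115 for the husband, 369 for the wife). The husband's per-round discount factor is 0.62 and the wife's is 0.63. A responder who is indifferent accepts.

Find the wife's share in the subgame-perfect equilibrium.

684.78

Round 2 (the husband proposes): the wife gets 369 if talks fail, so the husband offers 369 and keeps 831.
Round 1 (the wife proposes): the husband can get 831 next round, worth 0.62 × 831 = 515.22 now, so the wife offers 515.22, keeping 684.78.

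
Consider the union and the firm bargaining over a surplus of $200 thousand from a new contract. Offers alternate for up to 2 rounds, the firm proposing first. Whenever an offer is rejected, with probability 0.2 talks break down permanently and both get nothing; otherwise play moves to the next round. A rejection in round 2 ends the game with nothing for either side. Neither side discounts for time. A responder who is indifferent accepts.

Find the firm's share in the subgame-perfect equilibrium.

Round 2 (the union proposes): rejection yields 0 for the firm; the union offers 0 and keeps 200.
Round 1 (the firm proposes): rejecting gives the union an expected 0.8 × 200 = 160; the firm offers that and keeps 40.

40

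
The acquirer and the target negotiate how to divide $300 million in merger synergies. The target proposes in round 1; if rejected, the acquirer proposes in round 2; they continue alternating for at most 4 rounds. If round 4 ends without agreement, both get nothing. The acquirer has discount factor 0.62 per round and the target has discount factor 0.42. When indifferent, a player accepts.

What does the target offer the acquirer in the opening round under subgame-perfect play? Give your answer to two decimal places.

156.31

Round 4 (the acquirer proposes): rejection yields 0 for the target; the acquirer offers 0 and keeps 300.
Round 3 (the target proposes): the acquirer can get 300 next round, worth 0.62 × 300 = 186 now, so the target offers 186, keeping 114.
Round 2 (the acquirer proposes): the target can get 114 next round, worth 0.42 × 114 = 47.88 now. The acquirer offers 47.88 and keeps 300 − 47.88 = 252.12.
Round 1 (the target proposes): the acquirer can get 252.12 next round, worth 0.62 × 252.12 = 156.3144 now. The target offers 156.3144 and keeps 300 − 156.3144 = 143.6856.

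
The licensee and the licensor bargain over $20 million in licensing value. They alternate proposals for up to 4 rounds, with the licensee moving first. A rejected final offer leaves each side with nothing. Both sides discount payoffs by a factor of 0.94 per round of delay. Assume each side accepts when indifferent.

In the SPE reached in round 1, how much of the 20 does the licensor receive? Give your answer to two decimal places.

17.74

Round 4 (the licensor proposes): the licensee will accept anything ≥ 0, so the licensor offers 0 and keeps 20.
Round 3 (the licensee proposes): the licensor can get 20 next round, worth 0.94 × 20 = 18.8 now; the licensee offers that and keeps 1.2.
Round 2 (the licensor proposes): the licensee can get 1.2 next round, worth 0.94 × 1.2 = 1.128 now, so the licensor offers 1.128, keeping 18.872.
Round 1 (the licensee proposes): the licensor can get 18.872 next round, worth 0.94 × 18.872 = 17.73968 now; the licensee offers that and keeps 2.26032.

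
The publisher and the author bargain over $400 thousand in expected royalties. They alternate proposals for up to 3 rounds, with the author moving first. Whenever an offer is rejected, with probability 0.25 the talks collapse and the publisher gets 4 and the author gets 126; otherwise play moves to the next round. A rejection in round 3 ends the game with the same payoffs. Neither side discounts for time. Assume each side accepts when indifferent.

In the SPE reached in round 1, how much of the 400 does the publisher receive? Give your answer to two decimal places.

54.63

Round 3 (the author proposes): the publisher gets 4 if talks fail, so the author offers 4 and keeps 396.
Round 2 (the publisher proposes): rejecting gives the author an expected 0.75 × 396 + 0.25 × 126 = 328.5, so the publisher offers 328.5, keeping 71.5.
Round 1 (the author proposes): rejecting gives the publisher an expected 0.75 × 71.5 + 0.25 × 4 = 54.625; the author offers that and keeps 345.375.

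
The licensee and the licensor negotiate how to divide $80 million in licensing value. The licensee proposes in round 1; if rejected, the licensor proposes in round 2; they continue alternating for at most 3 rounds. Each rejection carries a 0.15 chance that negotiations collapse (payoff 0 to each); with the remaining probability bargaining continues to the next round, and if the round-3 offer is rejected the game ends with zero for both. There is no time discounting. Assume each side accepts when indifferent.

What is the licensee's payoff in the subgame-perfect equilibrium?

By backward induction:
Round 3 (the licensee proposes): the licensor will accept anything ≥ 0, so the licensee offers 0 and keeps 80.
Round 2 (the licensor proposes): rejecting gives the licensee an expected 0.85 × 80 = 68; the licensor offers that and keeps 12.
Round 1 (the licensee proposes): rejecting gives the licensor an expected 0.85 × 12 = 10.2; the licensee offers that and keeps 69.8.

69.8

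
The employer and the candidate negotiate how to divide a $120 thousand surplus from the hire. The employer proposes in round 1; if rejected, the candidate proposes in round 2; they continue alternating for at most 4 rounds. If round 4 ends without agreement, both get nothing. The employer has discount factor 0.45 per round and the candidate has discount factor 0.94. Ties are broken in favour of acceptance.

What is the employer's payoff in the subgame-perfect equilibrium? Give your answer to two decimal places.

10.25

Work backward from the last round.
Round 4 (the candidate proposes): the employer will accept anything ≥ 0, so the candidate offers 0 and keeps 120.
Round 3 (the employer proposes): the candidate can get 120 next round, worth 0.94 × 120 = 112.8 now; the employer offers that and keeps 7.2.
Round 2 (the candidate proposes): the employer can get 7.2 next round, worth 0.45 × 7.2 = 3.24 now, so the candidate offers 3.24, keeping 116.76.
Round 1 (the employer proposes): the candidate can get 116.76 next round, worth 0.94 × 116.76 = 109.7544 now; the employer offers that and keeps 10.2456.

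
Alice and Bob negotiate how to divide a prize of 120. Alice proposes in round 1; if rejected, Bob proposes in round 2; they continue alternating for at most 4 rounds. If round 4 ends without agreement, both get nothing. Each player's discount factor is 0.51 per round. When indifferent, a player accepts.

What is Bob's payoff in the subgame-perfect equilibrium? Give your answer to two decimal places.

45.91

Round 4 (Bob proposes): Alice will accept anything ≥ 0, so Bob offers 0 and keeps 120.
Round 3 (Alice proposes): Bob can get 120 next round, worth 0.51 × 120 = 61.2 now. Alice offers 61.2 and keeps 120 − 61.2 = 58.8.
Round 2 (Bob proposes): Alice can get 58.8 next round, worth 0.51 × 58.8 = 29.988 now. Bob offers 29.988 and keeps 120 − 29.988 = 90.012.
Round 1 (Alice proposes): Bob can get 90.012 next round, worth 0.51 × 90.012 = 45.90612 now. Alice offers 45.90612 and keeps 120 − 45.90612 = 74.09388.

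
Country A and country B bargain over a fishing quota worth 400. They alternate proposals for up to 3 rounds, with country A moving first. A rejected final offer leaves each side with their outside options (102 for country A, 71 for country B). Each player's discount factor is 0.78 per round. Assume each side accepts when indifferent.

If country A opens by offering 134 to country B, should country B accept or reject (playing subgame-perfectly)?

Accept

Work out country B's continuation value if the offer is rejected.
Round 3 (country A proposes): country B gets 71 if talks fail, so country A offers 71 and keeps 329.
Round 2 (country B proposes): country A can get 329 next round, worth 0.78 × 329 = 256.62 now; country B offers that and keeps 143.38.
So by rejecting in round 1, country B gets 143.38 next round, worth 0.78 × 143.38 = 111.8364 now.
Offer 134 ≥ 111.8364, so country B accepts.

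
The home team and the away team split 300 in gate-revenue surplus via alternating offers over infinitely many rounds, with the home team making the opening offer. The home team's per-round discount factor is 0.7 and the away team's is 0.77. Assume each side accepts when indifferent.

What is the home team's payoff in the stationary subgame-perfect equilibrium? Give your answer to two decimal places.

149.67

Let x be the home team's share when the home team proposes and y be the away team's share when the away team proposes.
The away team accepts iff offered ≥ 0.77·y, so x = 300 − 0.77y. Symmetrically y = 300 − 0.7x.
Substituting: x = 300 − 0.77(300 − 0.7x), giving x(1 − 0.7·0.77) = 300(1 − 0.77).
So x = 300 × 0.23 / 0.461 ≈ 149.6746, and the away team receives 300 − x ≈ 150.3254.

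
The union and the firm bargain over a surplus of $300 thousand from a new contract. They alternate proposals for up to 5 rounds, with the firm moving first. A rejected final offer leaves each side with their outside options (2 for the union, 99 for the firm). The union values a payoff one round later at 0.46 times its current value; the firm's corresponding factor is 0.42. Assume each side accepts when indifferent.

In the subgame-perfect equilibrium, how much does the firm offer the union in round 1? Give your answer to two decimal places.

95.58

Round 5 (the firm proposes): the union gets 2 if talks fail, so the firm offers 2 and keeps 298.
Round 4 (the union proposes): the firm can get 298 next round, worth 0.42 × 298 = 125.16 now, so the union offers 125.16, keeping 174.84.
Round 3 (the firm proposes): the union can get 174.84 next round, worth 0.46 × 174.84 = 80.4264 now. The firm offers 80.4264 and keeps 300 − 80.4264 = 219.5736.
Round 2 (the union proposes): the firm can get 219.5736 next round, worth 0.42 × 219.5736 = 92.220912 now. The union offers 92.220912 and keeps 300 − 92.220912 = 207.779088.
Round 1 (the firm proposes): the union can get 207.779088 next round, worth 0.46 × 207.779088 = 95.57838048 now; the firm offers that and keeps 204.42161952.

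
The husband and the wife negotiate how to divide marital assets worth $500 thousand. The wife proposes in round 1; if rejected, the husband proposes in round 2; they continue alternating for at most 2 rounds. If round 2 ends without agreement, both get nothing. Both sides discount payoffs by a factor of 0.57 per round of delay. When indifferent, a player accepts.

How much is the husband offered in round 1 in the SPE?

By backward induction:
Round 2 (the husband proposes): the wife will accept anything ≥ 0, so the husband offers 0 and keeps 500.
Round 1 (the wife proposes): the husband can get 500 next round, worth 0.57 × 500 = 285 now, so the wife offers 285, keeping 215.

285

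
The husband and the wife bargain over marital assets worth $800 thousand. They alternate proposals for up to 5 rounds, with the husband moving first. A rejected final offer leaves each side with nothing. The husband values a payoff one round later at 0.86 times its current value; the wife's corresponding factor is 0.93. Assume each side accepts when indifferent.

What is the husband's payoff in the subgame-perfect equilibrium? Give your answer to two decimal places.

Work backward from the last round.
Round 5 (the husband proposes): the wife will accept anything ≥ 0, so the husband offers 0 and keeps 800.
Round 4 (the wife proposes): the husband can get 800 next round, worth 0.86 × 800 = 688 now. The wife offers 688 and keeps 800 − 688 = 112.
Round 3 (the husband proposes): the wife can get 112 next round, worth 0.93 × 112 = 104.16 now. The husband offers 104.16 and keeps 800 − 104.16 = 695.84.
Round 2 (the wife proposes): the husband can get 695.84 next round, worth 0.86 × 695.84 = 598.4224 now, so the wife offers 598.4224, keeping 201.5776.
Round 1 (the husband proposes): the wife can get 201.5776 next round, worth 0.93 × 201.5776 = 187.467168 now. The husband offers 187.467168 and keeps 800 − 187.467168 = 612.532832.

612.53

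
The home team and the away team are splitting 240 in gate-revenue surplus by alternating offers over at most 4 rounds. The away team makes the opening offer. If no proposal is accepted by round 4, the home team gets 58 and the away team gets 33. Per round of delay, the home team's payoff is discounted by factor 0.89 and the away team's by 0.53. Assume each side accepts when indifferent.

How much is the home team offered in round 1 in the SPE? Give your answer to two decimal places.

187.29

Round 4 (the home team proposes): the away team gets 33 if talks fail, so the home team offers 33 and keeps 207.
Round 3 (the away team proposes): the home team can get 207 next round, worth 0.89 × 207 = 184.23 now, so the away team offers 184.23, keeping 55.77.
Round 2 (the home team proposes): the away team can get 55.77 next round, worth 0.53 × 55.77 = 29.5581 now; the home team offers that and keeps 210.4419.
Round 1 (the away team proposes): the home team can get 210.4419 next round, worth 0.89 × 210.4419 = 187.293291 now, so the away team offers 187.293291, keeping 52.706709.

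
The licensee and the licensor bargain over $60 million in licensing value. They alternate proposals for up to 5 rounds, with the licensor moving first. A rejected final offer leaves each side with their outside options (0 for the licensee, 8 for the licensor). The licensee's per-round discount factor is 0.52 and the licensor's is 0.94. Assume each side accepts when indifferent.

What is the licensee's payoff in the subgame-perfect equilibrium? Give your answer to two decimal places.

2.79

By backward induction:
Round 5 (the licensor proposes): the licensee will accept anything ≥ 0, so the licensor offers 0 and keeps 60.
Round 4 (the licensee proposes): the licensor can get 60 next round, worth 0.94 × 60 = 56.4 now, so the licensee offers 56.4, keeping 3.6.
Round 3 (the licensor proposes): the licensee can get 3.6 next round, worth 0.52 × 3.6 = 1.872 now. The licensor offers 1.872 and keeps 60 − 1.872 = 58.128.
Round 2 (the licensee proposes): the licensor can get 58.128 next round, worth 0.94 × 58.128 = 54.64032 now; the licensee offers that and keeps 5.35968.
Round 1 (the licensor proposes): the licensee can get 5.35968 next round, worth 0.52 × 5.35968 = 2.7870336 now. The licensor offers 2.7870336 and keeps 60 − 2.7870336 = 57.2129664.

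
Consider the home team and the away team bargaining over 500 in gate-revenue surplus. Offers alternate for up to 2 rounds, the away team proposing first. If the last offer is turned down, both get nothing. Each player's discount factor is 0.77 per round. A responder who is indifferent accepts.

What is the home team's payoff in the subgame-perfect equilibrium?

385

Round 2 (the home team proposes): rejection yields 0 for the away team; the home team offers 0 and keeps 500.
Round 1 (the away team proposes): the home team can get 500 next round, worth 0.77 × 500 = 385 now. The away team offers 385 and keeps 500 − 385 = 115.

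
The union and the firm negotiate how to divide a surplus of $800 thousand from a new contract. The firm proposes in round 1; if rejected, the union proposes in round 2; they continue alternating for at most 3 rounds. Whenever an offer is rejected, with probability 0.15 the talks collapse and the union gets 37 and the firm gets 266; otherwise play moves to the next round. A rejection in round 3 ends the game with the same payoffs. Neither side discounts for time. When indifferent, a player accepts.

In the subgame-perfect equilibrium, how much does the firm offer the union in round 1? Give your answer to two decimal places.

By backward induction:
Round 3 (the firm proposes): the union gets 37 if talks fail, so the firm offers 37 and keeps 763.
Round 2 (the union proposes): rejecting gives the firm an expected 0.85 × 763 + 0.15 × 266 = 688.45, so the union offers 688.45, keeping 111.55.
Round 1 (the firm proposes): rejecting gives the union an expected 0.85 × 111.55 + 0.15 × 37 = 100.3675. The firm offers 100.3675 and keeps 800 − 100.3675 = 699.6325.

100.37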